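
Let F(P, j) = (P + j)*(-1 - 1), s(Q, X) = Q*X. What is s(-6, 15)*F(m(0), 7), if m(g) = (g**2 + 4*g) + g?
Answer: 1260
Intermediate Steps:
m(g) = g**2 + 5*g
F(P, j) = -2*P - 2*j (F(P, j) = (P + j)*(-2) = -2*P - 2*j)
s(-6, 15)*F(m(0), 7) = (-6*15)*(-0*(5 + 0) - 2*7) = -90*(-0*5 - 14) = -90*(-2*0 - 14) = -90*(0 - 14) = -90*(-14) = 1260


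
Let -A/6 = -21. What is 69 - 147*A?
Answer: -18453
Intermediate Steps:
A = 126 (A = -6*(-21) = 126)
69 - 147*A = 69 - 147*126 = 69 - 18522 = -18453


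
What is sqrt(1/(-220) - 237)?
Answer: I*sqrt(2867755)/110 ≈ 15.395*I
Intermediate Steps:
sqrt(1/(-220) - 237) = sqrt(-1/220 - 237) = sqrt(-52141/220) = I*sqrt(2867755)/110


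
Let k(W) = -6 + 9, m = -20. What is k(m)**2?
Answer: 9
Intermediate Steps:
k(W) = 3
k(m)**2 = 3**2 = 9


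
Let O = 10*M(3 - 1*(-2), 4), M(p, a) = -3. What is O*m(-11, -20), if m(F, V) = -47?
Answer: 1410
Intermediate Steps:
O = -30 (O = 10*(-3) = -30)
O*m(-11, -20) = -30*(-47) = 1410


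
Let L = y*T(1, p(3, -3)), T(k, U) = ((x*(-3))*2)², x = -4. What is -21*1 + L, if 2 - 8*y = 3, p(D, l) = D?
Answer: -93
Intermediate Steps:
T(k, U) = 576 (T(k, U) = (-4*(-3)*2)² = (12*2)² = 24² = 576)
y = -⅛ (y = ¼ - ⅛*3 = ¼ - 3/8 = -⅛ ≈ -0.12500)
L = -72 (L = -⅛*576 = -72)
-21*1 + L = -21*1 - 72 = -21 - 72 = -93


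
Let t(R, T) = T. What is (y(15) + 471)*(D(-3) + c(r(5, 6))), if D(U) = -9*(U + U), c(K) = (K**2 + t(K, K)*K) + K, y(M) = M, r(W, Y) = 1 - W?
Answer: 39852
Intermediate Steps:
c(K) = K + 2*K**2 (c(K) = (K**2 + K*K) + K = (K**2 + K**2) + K = 2*K**2 + K = K + 2*K**2)
D(U) = -18*U
(y(15) + 471)*(D(-3) + c(r(5, 6))) = (15 + 471)*(-18*(-3) + (1 - 1*5)*(1 + 2*(1 - 1*5))) = 486*(54 + (1 - 5)*(1 + 2*(1 - 5))) = 486*(54 - 4*(1 + 2*(-4))) = 486*(54 - 4*(1 - 8)) = 486*(54 - 4*(-7)) = 486*(54 + 28) = 486*82 = 39852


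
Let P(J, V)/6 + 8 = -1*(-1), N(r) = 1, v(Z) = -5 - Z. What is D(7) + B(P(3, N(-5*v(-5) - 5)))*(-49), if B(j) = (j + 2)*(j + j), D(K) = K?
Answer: -164633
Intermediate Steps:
P(J, V) = -42 (P(J, V) = -48 + 6*(-1*(-1)) = -48 + 6*1 = -48 + 6 = -42)
B(j) = 2*j*(2 + j) (B(j) = (2 + j)*(2*j) = 2*j*(2 + j))
D(7) + B(P(3, N(-5*v(-5) - 5)))*(-49) = 7 + (2*(-42)*(2 - 42))*(-49) = 7 + (2*(-42)*(-40))*(-49) = 7 + 3360*(-49) = 7 - 164640 = -164633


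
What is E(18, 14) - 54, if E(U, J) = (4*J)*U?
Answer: 954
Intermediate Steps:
E(U, J) = 4*J*U
E(18, 14) - 54 = 4*14*18 - 54 = 1008 - 54 = 954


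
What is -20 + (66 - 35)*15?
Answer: 445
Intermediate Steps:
-20 + (66 - 35)*15 = -20 + 31*15 = -20 + 465 = 445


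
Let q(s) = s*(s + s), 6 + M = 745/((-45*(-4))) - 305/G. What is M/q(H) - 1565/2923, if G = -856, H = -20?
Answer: -9679294339/18015033600 ≈ -0.53729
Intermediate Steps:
M = -11593/7704 (M = -6 + (745/((-45*(-4))) - 305/(-856)) = -6 + (745/180 - 305*(-1/856)) = -6 + (745*(1/180) + 305/856) = -6 + (149/36 + 305/856) = -6 + 34631/7704 = -11593/7704 ≈ -1.5048)
q(s) = 2*s**2 (q(s) = s*(2*s) = 2*s**2)
M/q(H) - 1565/2923 = -11593/(7704*(2*(-20)**2)) - 1565/2923 = -11593/(7704*(2*400)) - 1565*1/2923 = -11593/7704/800 - 1565/2923 = -11593/7704*1/800 - 1565/2923 = -11593/6163200 - 1565/2923 = -9679294339/18015033600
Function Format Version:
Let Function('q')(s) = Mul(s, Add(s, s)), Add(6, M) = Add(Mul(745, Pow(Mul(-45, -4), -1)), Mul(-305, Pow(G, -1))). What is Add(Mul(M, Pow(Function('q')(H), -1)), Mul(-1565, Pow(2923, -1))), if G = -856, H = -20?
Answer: Rational(-9679294339, 18015033600) ≈ -0.53729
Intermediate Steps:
M = Rational(-11593, 7704) (M = Add(-6, Add(Mul(745, Pow(Mul(-45, -4), -1)), Mul(-305, Pow(-856, -1)))) = Add(-6, Add(Mul(745, Pow(180, -1)), Mul(-305, Rational(-1, 856)))) = Add(-6, Add(Mul(745, Rational(1, 180)), Rational(305, 856))) = Add(-6, Add(Rational(149, 36), Rational(305, 856))) = Add(-6, Rational(34631, 7704)) = Rational(-11593, 7704) ≈ -1.5048)
Function('q')(s) = Mul(2, Pow(s, 2)) (Function('q')(s) = Mul(s, Mul(2, s)) = Mul(2, Pow(s, 2)))
Add(Mul(M, Pow(Function('q')(H), -1)), Mul(-1565, Pow(2923, -1))) = Add(Mul(Rational(-11593, 7704), Pow(Mul(2, Pow(-20, 2)), -1)), Mul(-1565, Pow(2923, -1))) = Add(Mul(Rational(-11593, 7704), Pow(Mul(2, 400), -1)), Mul(-1565, Rational(1, 2923))) = Add(Mul(Rational(-11593, 7704), Pow(800, -1)), Rational(-1565, 2923)) = Add(Mul(Rational(-11593, 7704), Rational(1, 800)), Rational(-1565, 2923)) = Add(Rational(-11593, 6163200), Rational(-1565, 2923)) = Rational(-9679294339, 18015033600)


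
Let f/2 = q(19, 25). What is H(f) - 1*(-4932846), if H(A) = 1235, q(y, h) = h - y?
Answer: 4934081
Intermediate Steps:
f = 12 (f = 2*(25 - 1*19) = 2*(25 - 19) = 2*6 = 12)
H(f) - 1*(-4932846) = 1235 - 1*(-4932846) = 1235 + 4932846 = 4934081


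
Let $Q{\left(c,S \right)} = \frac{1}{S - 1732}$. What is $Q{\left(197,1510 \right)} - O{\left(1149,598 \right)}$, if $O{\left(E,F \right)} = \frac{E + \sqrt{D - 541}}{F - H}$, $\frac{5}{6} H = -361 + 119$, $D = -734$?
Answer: $- \frac{319958}{246531} - \frac{25 i \sqrt{51}}{4442} \approx -1.2978 - 0.040193 i$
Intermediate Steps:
$Q{\left(c,S \right)} = \frac{1}{-1732 + S}$
$H = - \frac{1452}{5}$ ($H = \frac{6 \left(-361 + 119\right)}{5} = \frac{6}{5} \left(-242\right) = - \frac{1452}{5} \approx -290.4$)
$O{\left(E,F \right)} = \frac{E + 5 i \sqrt{51}}{\frac{1452}{5} + F}$ ($O{\left(E,F \right)} = \frac{E + \sqrt{-734 - 541}}{F - - \frac{1452}{5}} = \frac{E + \sqrt{-1275}}{F + \frac{1452}{5}} = \frac{E + 5 i \sqrt{51}}{\frac{1452}{5} + F}$)
$Q{\left(197,1510 \right)} - O{\left(1149,598 \right)} = \frac{1}{-1732 + 1510} - \frac{5 \left(1149 + 5 i \sqrt{51}\right)}{1452 + 5 \cdot 598} = \frac{1}{-222} - \frac{5 \left(1149 + 5 i \sqrt{51}\right)}{1452 + 2990} = - \frac{1}{222} - \frac{5 \left(1149 + 5 i \sqrt{51}\right)}{4442} = - \frac{1}{222} - 5 \cdot \frac{1}{4442} \left(1149 + 5 i \sqrt{51}\right) = - \frac{1}{222} - \left(\frac{5745}{4442} + \frac{25 i \sqrt{51}}{4442}\right) = - \frac{319958}{246531} - \frac{25 i \sqrt{51}}{4442}$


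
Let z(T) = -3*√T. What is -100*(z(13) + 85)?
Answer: -8500 + 300*√13 ≈ -7418.3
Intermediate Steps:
-100*(z(13) + 85) = -100*(-3*√13 + 85) = -100*(85 - 3*√13) = -8500 + 300*√13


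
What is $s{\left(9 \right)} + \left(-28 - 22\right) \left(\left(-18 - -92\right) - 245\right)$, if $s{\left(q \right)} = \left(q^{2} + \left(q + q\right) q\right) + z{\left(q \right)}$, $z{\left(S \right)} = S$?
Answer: $8802$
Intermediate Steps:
$s{\left(q \right)} = q + 3 q^{2}$ ($s{\left(q \right)} = \left(q^{2} + \left(q + q\right) q\right) + q = \left(q^{2} + 2 q q\right) + q = \left(q^{2} + 2 q^{2}\right) + q = 3 q^{2} + q = q + 3 q^{2}$)
$s{\left(9 \right)} + \left(-28 - 22\right) \left(\left(-18 - -92\right) - 245\right) = 9 \left(1 + 3 \cdot 9\right) + \left(-28 - 22\right) \left(\left(-18 - -92\right) - 245\right) = 9 \left(1 + 27\right) - 50 \left(\left(-18 + 92\right) - 245\right) = 9 \cdot 28 - 50 \left(74 - 245\right) = 252 - -8550 = 252 + 8550 = 8802$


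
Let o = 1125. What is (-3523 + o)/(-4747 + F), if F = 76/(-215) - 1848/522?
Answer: 44854590/88865467 ≈ 0.50475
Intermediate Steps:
F = -72832/18705 (F = 76*(-1/215) - 1848*1/522 = -76/215 - 308/87 = -72832/18705 ≈ -3.8937)
(-3523 + o)/(-4747 + F) = (-3523 + 1125)/(-4747 - 72832/18705) = -2398/(-88865467/18705) = -2398*(-18705/88865467) = 44854590/88865467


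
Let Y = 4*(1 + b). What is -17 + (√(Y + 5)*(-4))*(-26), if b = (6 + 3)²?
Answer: -17 + 312*√37 ≈ 1880.8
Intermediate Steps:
b = 81 (b = 9² = 81)
Y = 328 (Y = 4*(1 + 81) = 4*82 = 328)
-17 + (√(Y + 5)*(-4))*(-26) = -17 + (√(328 + 5)*(-4))*(-26) = -17 + (√333*(-4))*(-26) = -17 + ((3*√37)*(-4))*(-26) = -17 - 12*√37*(-26) = -17 + 312*√37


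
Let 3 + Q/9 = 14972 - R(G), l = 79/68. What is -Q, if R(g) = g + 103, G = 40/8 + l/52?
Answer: -472935753/3536 ≈ -1.3375e+5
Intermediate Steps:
l = 79/68 (l = 79*(1/68) = 79/68 ≈ 1.1618)
G = 17759/3536 (G = 40/8 + (79/68)/52 = 40*(⅛) + (79/68)*(1/52) = 5 + 79/3536 = 17759/3536 ≈ 5.0223)
R(g) = 103 + g
Q = 472935753/3536 (Q = -27 + 9*(14972 - (103 + 17759/3536)) = -27 + 9*(14972 - 1*381967/3536) = -27 + 9*(14972 - 381967/3536) = -27 + 9*(52559025/3536) = -27 + 473031225/3536 = 472935753/3536 ≈ 1.3375e+5)
-Q = -1*472935753/3536 = -472935753/3536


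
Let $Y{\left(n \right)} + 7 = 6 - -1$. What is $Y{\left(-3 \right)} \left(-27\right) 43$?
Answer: $0$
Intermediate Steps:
$Y{\left(n \right)} = 0$ ($Y{\left(n \right)} = -7 + \left(6 - -1\right) = -7 + \left(6 + 1\right) = -7 + 7 = 0$)
$Y{\left(-3 \right)} \left(-27\right) 43 = 0 \left(-27\right) 43 = 0 \cdot 43 = 0$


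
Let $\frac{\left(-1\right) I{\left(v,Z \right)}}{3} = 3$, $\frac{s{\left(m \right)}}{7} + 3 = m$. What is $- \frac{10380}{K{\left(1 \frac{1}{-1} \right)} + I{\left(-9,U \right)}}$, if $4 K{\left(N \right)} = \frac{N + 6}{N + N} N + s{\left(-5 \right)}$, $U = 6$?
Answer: $\frac{83040}{179} \approx 463.91$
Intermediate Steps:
$s{\left(m \right)} = -21 + 7 m$
$I{\left(v,Z \right)} = -9$ ($I{\left(v,Z \right)} = \left(-3\right) 3 = -9$)
$K{\left(N \right)} = - \frac{53}{4} + \frac{N}{8}$ ($K{\left(N \right)} = \frac{\frac{N + 6}{N + N} N + \left(-21 + 7 \left(-5\right)\right)}{4} = \frac{\frac{6 + N}{2 N} N - 56}{4} = \frac{\left(3 + \frac{N}{2}\right) - 56}{4} = \frac{-53 + \frac{N}{2}}{4} = - \frac{53}{4} + \frac{N}{8}$)
$- \frac{10380}{K{\left(1 \frac{1}{-1} \right)} + I{\left(-9,U \right)}} = - \frac{10380}{\left(- \frac{53}{4} + \frac{1 \frac{1}{-1}}{8}\right) - 9} = - \frac{10380}{\left(- \frac{53}{4} + \frac{1 \left(-1\right)}{8}\right) - 9} = - \frac{10380}{\left(- \frac{53}{4} + \frac{1}{8} \left(-1\right)\right) - 9} = - \frac{10380}{\left(- \frac{53}{4} - \frac{1}{8}\right) - 9} = - \frac{10380}{- \frac{107}{8} - 9} = - \frac{10380}{- \frac{179}{8}} = \left(-10380\right) \left(- \frac{8}{179}\right) = \frac{83040}{179}$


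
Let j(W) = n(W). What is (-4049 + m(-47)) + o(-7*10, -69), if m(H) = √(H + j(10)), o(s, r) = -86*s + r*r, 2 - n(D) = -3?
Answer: 6732 + I*√42 ≈ 6732.0 + 6.4807*I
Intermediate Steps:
n(D) = 5 (n(D) = 2 - 1*(-3) = 2 + 3 = 5)
j(W) = 5
o(s, r) = r² - 86*s (o(s, r) = -86*s + r² = r² - 86*s)
m(H) = √(5 + H) (m(H) = √(H + 5) = √(5 + H))
(-4049 + m(-47)) + o(-7*10, -69) = (-4049 + √(5 - 47)) + ((-69)² - (-602)*10) = (-4049 + √(-42)) + (4761 - 86*(-70)) = (-4049 + I*√42) + (4761 + 6020) = (-4049 + I*√42) + 10781 = 6732 + I*√42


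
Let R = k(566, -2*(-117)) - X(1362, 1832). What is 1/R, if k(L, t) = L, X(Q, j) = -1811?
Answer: 1/2377 ≈ 0.00042070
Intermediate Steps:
R = 2377 (R = 566 - 1*(-1811) = 566 + 1811 = 2377)
1/R = 1/2377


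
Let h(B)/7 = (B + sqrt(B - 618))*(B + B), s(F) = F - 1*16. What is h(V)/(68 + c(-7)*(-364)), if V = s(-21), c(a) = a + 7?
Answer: 9583/34 - 259*I*sqrt(655)/34 ≈ 281.85 - 194.96*I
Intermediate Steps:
c(a) = 7 + a
s(F) = -16 + F (s(F) = F - 16 = -16 + F)
V = -37 (V = -16 - 21 = -37)
h(B) = 14*B*(B + sqrt(-618 + B)) (h(B) = 7*((B + sqrt(B - 618))*(B + B)) = 7*((B + sqrt(-618 + B))*(2*B)) = 7*(2*B*(B + sqrt(-618 + B))) = 14*B*(B + sqrt(-618 + B)))
h(V)/(68 + c(-7)*(-364)) = (14*(-37)*(-37 + sqrt(-618 - 37)))/(68 + (7 - 7)*(-364)) = (14*(-37)*(-37 + sqrt(-655)))/(68 + 0*(-364)) = (14*(-37)*(-37 + I*sqrt(655)))/(68 + 0) = (19166 - 518*I*sqrt(655))/68 = (19166 - 518*I*sqrt(655))*(1/68) = 9583/34 - 259*I*sqrt(655)/34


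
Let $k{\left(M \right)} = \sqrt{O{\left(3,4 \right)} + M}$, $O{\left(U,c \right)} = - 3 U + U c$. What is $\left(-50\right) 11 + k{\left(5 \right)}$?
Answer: $-550 + 2 \sqrt{2} \approx -547.17$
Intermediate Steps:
$k{\left(M \right)} = \sqrt{3 + M}$ ($k{\left(M \right)} = \sqrt{3 \left(-3 + 4\right) + M} = \sqrt{3 \cdot 1 + M} = \sqrt{3 + M}$)
$\left(-50\right) 11 + k{\left(5 \right)} = \left(-50\right) 11 + \sqrt{3 + 5} = -550 + \sqrt{8} = -550 + 2 \sqrt{2}$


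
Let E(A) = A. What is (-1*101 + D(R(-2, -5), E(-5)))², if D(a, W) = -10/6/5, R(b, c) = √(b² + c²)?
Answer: 92416/9 ≈ 10268.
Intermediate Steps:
D(a, W) = -⅓ (D(a, W) = -10*⅙*(⅕) = -5/3*⅕ = -⅓)
(-1*101 + D(R(-2, -5), E(-5)))² = (-1*101 - ⅓)² = (-101 - ⅓)² = (-304/3)² = 92416/9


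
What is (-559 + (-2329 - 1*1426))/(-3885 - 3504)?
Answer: 1438/2463 ≈ 0.58384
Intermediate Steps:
(-559 + (-2329 - 1*1426))/(-3885 - 3504) = (-559 + (-2329 - 1426))/(-7389) = (-559 - 3755)*(-1/7389) = -4314*(-1/7389) = 1438/2463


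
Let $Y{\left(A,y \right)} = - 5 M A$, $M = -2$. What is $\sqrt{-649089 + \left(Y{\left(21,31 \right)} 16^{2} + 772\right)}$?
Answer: $i \sqrt{594557} \approx 771.08 i$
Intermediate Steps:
$Y{\left(A,y \right)} = 10 A$ ($Y{\left(A,y \right)} = \left(-5\right) \left(-2\right) A = 10 A$)
$\sqrt{-649089 + \left(Y{\left(21,31 \right)} 16^{2} + 772\right)} = \sqrt{-649089 + \left(10 \cdot 21 \cdot 16^{2} + 772\right)} = \sqrt{-649089 + \left(210 \cdot 256 + 772\right)} = \sqrt{-649089 + \left(53760 + 772\right)} = \sqrt{-649089 + 54532} = \sqrt{-594557} = i \sqrt{594557}$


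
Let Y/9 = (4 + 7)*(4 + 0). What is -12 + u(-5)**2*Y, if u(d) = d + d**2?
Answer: 158388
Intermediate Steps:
Y = 396 (Y = 9*((4 + 7)*(4 + 0)) = 9*(11*4) = 9*44 = 396)
-12 + u(-5)**2*Y = -12 + (-5*(1 - 5))**2*396 = -12 + (-5*(-4))**2*396 = -12 + 20**2*396 = -12 + 400*396 = -12 + 158400 = 158388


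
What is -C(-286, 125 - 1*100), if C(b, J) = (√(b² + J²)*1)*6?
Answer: -6*√82421 ≈ -1722.5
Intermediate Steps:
C(b, J) = 6*√(J² + b²) (C(b, J) = (√(J² + b²)*1)*6 = √(J² + b²)*6 = 6*√(J² + b²))
-C(-286, 125 - 1*100) = -6*√((125 - 1*100)² + (-286)²) = -6*√((125 - 100)² + 81796) = -6*√(25² + 81796) = -6*√(625 + 81796) = -6*√82421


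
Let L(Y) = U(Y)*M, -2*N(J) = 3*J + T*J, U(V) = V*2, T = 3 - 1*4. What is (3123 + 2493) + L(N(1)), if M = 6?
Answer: 5604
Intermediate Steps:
T = -1 (T = 3 - 4 = -1)
U(V) = 2*V
N(J) = -J (N(J) = -(3*J - J)/2 = -J)
L(Y) = 12*Y (L(Y) = (2*Y)*6 = 12*Y)
(3123 + 2493) + L(N(1)) = (3123 + 2493) + 12*(-1*1) = 5616 + 12*(-1) = 5616 - 12 = 5604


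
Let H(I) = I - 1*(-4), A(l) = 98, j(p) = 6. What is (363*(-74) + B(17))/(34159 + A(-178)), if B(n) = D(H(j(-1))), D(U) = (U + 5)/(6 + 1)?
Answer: -62673/79933 ≈ -0.78407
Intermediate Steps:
H(I) = 4 + I (H(I) = I + 4 = 4 + I)
D(U) = 5/7 + U/7 (D(U) = (5 + U)/7 = (5 + U)*(⅐) = 5/7 + U/7)
B(n) = 15/7 (B(n) = 5/7 + (4 + 6)/7 = 5/7 + (⅐)*10 = 5/7 + 10/7 = 15/7)
(363*(-74) + B(17))/(34159 + A(-178)) = (363*(-74) + 15/7)/(34159 + 98) = (-26862 + 15/7)/34257 = -188019/7*1/34257 = -62673/79933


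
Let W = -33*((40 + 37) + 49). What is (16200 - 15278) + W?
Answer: -3236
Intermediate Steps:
W = -4158 (W = -33*(77 + 49) = -33*126 = -4158)
(16200 - 15278) + W = (16200 - 15278) - 4158 = 922 - 4158 = -3236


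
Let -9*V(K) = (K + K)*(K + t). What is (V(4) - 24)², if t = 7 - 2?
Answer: 1024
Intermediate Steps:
t = 5
V(K) = -2*K*(5 + K)/9 (V(K) = -(K + K)*(K + 5)/9 = -2*K*(5 + K)/9)
(V(4) - 24)² = (-2/9*4*(5 + 4) - 24)² = (-2/9*4*9 - 24)² = (-8 - 24)² = (-32)² = 1024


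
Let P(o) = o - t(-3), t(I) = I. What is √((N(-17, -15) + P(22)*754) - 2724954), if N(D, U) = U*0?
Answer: 2*I*√676526 ≈ 1645.0*I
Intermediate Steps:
N(D, U) = 0
P(o) = 3 + o (P(o) = o - 1*(-3) = o + 3 = 3 + o)
√((N(-17, -15) + P(22)*754) - 2724954) = √((0 + (3 + 22)*754) - 2724954) = √((0 + 25*754) - 2724954) = √((0 + 18850) - 2724954) = √(18850 - 2724954) = √(-2706104) = 2*I*√676526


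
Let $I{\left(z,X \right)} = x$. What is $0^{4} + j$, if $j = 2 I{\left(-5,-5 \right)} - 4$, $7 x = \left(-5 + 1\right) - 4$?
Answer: $- \frac{44}{7} \approx -6.2857$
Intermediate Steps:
$x = - \frac{8}{7}$ ($x = \frac{\left(-5 + 1\right) - 4}{7} = \frac{-4 - 4}{7} = \frac{1}{7} \left(-8\right) = - \frac{8}{7} \approx -1.1429$)
$I{\left(z,X \right)} = - \frac{8}{7}$
$j = - \frac{44}{7}$ ($j = 2 \left(- \frac{8}{7}\right) - 4 = - \frac{16}{7} - 4 = - \frac{44}{7} \approx -6.2857$)
$0^{4} + j = 0^{4} - \frac{44}{7} = 0 - \frac{44}{7} = - \frac{44}{7}$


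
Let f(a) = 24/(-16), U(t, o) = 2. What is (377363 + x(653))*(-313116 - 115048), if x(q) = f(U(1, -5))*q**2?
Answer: 112286223082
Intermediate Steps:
f(a) = -3/2 (f(a) = 24*(-1/16) = -3/2)
x(q) = -3*q**2/2
(377363 + x(653))*(-313116 - 115048) = (377363 - 3/2*653**2)*(-313116 - 115048) = (377363 - 3/2*426409)*(-428164) = (377363 - 1279227/2)*(-428164) = -524501/2*(-428164) = 112286223082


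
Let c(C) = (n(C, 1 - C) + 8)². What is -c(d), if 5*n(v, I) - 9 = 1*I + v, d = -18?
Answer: -100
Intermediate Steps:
n(v, I) = 9/5 + I/5 + v/5 (n(v, I) = 9/5 + (1*I + v)/5 = 9/5 + (I + v)/5 = 9/5 + (I/5 + v/5) = 9/5 + I/5 + v/5)
c(C) = 100 (c(C) = ((9/5 + (1 - C)/5 + C/5) + 8)² = ((9/5 + (⅕ - C/5) + C/5) + 8)² = (2 + 8)² = 10² = 100)
-c(d) = -1*100 = -100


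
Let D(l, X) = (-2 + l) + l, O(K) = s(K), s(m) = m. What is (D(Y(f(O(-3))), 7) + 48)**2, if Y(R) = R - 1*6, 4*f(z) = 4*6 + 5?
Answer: 9409/4 ≈ 2352.3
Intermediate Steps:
O(K) = K
f(z) = 29/4 (f(z) = (4*6 + 5)/4 = (24 + 5)/4 = (1/4)*29 = 29/4)
Y(R) = -6 + R (Y(R) = R - 6 = -6 + R)
D(l, X) = -2 + 2*l
(D(Y(f(O(-3))), 7) + 48)**2 = ((-2 + 2*(-6 + 29/4)) + 48)**2 = ((-2 + 2*(5/4)) + 48)**2 = ((-2 + 5/2) + 48)**2 = (1/2 + 48)**2 = (97/2)**2 = 9409/4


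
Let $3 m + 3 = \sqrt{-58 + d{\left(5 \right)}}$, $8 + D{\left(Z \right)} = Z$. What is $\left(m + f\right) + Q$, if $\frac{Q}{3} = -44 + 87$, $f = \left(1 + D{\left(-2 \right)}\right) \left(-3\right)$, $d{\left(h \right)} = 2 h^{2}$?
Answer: $155 + \frac{2 i \sqrt{2}}{3} \approx 155.0 + 0.94281 i$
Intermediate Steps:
$D{\left(Z \right)} = -8 + Z$
$f = 27$ ($f = \left(1 - 10\right) \left(-3\right) = \left(-9\right) \left(-3\right) = 27$)
$m = -1 + \frac{2 i \sqrt{2}}{3}$ ($m = -1 + \frac{\sqrt{-58 + 2 \cdot 5^{2}}}{3} = -1 + \frac{\sqrt{-58 + 2 \cdot 25}}{3} = -1 + \frac{\sqrt{-58 + 50}}{3} = -1 + \frac{\sqrt{-8}}{3} = -1 + \frac{2 i \sqrt{2}}{3} \approx -1.0 + 0.94281 i$)
$Q = 129$ ($Q = 3 \left(-44 + 87\right) = 3 \cdot 43 = 129$)
$\left(m + f\right) + Q = \left(\left(-1 + \frac{2 i \sqrt{2}}{3}\right) + 27\right) + 129 = \left(26 + \frac{2 i \sqrt{2}}{3}\right) + 129 = 155 + \frac{2 i \sqrt{2}}{3}$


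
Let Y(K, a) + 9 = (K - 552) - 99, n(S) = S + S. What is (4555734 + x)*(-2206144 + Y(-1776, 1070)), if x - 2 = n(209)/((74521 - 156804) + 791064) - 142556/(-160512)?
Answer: -6503972172202164852145/646408272 ≈ -1.0062e+13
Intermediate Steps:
n(S) = 2*S
x = 82160947499/28441963968 (x = 2 + ((2*209)/((74521 - 156804) + 791064) - 142556/(-160512)) = 2 + (418/(-82283 + 791064) - 142556*(-1/160512)) = 2 + (418/708781 + 35639/40128) = 2 + 25277019563/28441963968 = 82160947499/28441963968 ≈ 2.8887)
Y(K, a) = -660 + K (Y(K, a) = -9 + ((K - 552) - 99) = -9 + ((-552 + K) - 99) = -9 + (-651 + K) = -660 + K)
(4555734 + x)*(-2206144 + Y(-1776, 1070)) = (4555734 + 82160947499/28441963968)*(-2206144 + (-660 - 1776)) = 129574104436740011*(-2206144 - 2436)/28441963968 = (129574104436740011/28441963968)*(-2208580) = -6503972172202164852145/646408272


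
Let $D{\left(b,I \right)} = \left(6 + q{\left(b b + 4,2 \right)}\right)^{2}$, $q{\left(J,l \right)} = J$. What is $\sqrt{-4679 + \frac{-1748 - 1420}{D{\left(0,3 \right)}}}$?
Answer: $\frac{i \sqrt{117767}}{5} \approx 68.634 i$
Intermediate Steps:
$D{\left(b,I \right)} = \left(10 + b^{2}\right)^{2}$ ($D{\left(b,I \right)} = \left(6 + \left(b b + 4\right)\right)^{2} = \left(6 + \left(b^{2} + 4\right)\right)^{2} = \left(6 + \left(4 + b^{2}\right)\right)^{2} = \left(10 + b^{2}\right)^{2}$)
$\sqrt{-4679 + \frac{-1748 - 1420}{D{\left(0,3 \right)}}} = \sqrt{-4679 + \frac{-1748 - 1420}{\left(10 + 0^{2}\right)^{2}}} = \sqrt{-4679 + \frac{-1748 - 1420}{\left(10 + 0\right)^{2}}} = \sqrt{-4679 - \frac{3168}{10^{2}}} = \sqrt{-4679 - \frac{3168}{100}} = \sqrt{-4679 - \frac{792}{25}} = \sqrt{- \frac{117767}{25}} = \frac{i \sqrt{117767}}{5}$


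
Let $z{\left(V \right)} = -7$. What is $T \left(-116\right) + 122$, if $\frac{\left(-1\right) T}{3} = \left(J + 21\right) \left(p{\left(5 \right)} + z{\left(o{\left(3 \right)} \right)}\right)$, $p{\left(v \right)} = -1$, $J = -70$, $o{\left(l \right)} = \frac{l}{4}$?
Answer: $136538$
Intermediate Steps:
$o{\left(l \right)} = \frac{l}{4}$ ($o{\left(l \right)} = l \frac{1}{4} = \frac{l}{4}$)
$T = -1176$ ($T = - 3 \left(-70 + 21\right) \left(-1 - 7\right) = - 3 \left(\left(-49\right) \left(-8\right)\right) = \left(-3\right) 392 = -1176$)
$T \left(-116\right) + 122 = \left(-1176\right) \left(-116\right) + 122 = 136416 + 122 = 136538$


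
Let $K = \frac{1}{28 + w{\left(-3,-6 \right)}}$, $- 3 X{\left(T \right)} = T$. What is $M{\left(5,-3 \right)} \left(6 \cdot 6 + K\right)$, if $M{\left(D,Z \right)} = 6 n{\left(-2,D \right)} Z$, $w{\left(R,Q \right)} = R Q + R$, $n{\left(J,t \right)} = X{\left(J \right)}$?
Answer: $- \frac{18588}{43} \approx -432.28$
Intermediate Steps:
$X{\left(T \right)} = - \frac{T}{3}$
$n{\left(J,t \right)} = - \frac{J}{3}$
$w{\left(R,Q \right)} = R + Q R$ ($w{\left(R,Q \right)} = Q R + R = R + Q R$)
$K = \frac{1}{43}$ ($K = \frac{1}{28 - 3 \left(1 - 6\right)} = \frac{1}{28 - -15} = \frac{1}{28 + 15} = \frac{1}{43} \approx 0.023256$)
$M{\left(D,Z \right)} = 4 Z$ ($M{\left(D,Z \right)} = 6 \left(\left(- \frac{1}{3}\right) \left(-2\right)\right) Z = 6 \cdot \frac{2}{3} Z = 4 Z$)
$M{\left(5,-3 \right)} \left(6 \cdot 6 + K\right) = 4 \left(-3\right) \left(6 \cdot 6 + \frac{1}{43}\right) = - 12 \left(36 + \frac{1}{43}\right) = \left(-12\right) \frac{1549}{43} = - \frac{18588}{43}$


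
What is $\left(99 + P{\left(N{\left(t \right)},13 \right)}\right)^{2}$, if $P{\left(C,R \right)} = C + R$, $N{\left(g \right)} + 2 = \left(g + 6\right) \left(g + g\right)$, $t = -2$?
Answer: $8836$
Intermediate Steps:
$N{\left(g \right)} = -2 + 2 g \left(6 + g\right)$ ($N{\left(g \right)} = -2 + \left(g + 6\right) \left(g + g\right) = -2 + \left(6 + g\right) 2 g = -2 + 2 g \left(6 + g\right)$)
$\left(99 + P{\left(N{\left(t \right)},13 \right)}\right)^{2} = \left(99 + \left(\left(-2 + 2 \left(-2\right)^{2} + 12 \left(-2\right)\right) + 13\right)\right)^{2} = \left(99 + \left(\left(-2 + 2 \cdot 4 - 24\right) + 13\right)\right)^{2} = \left(99 + \left(\left(-2 + 8 - 24\right) + 13\right)\right)^{2} = \left(99 + \left(-18 + 13\right)\right)^{2} = \left(99 - 5\right)^{2} = 94^{2} = 8836$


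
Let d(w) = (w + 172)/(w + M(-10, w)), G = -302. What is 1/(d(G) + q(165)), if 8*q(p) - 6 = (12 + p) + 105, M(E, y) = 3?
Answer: 23/838 ≈ 0.027446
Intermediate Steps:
d(w) = (172 + w)/(3 + w) (d(w) = (w + 172)/(w + 3) = (172 + w)/(3 + w))
q(p) = 123/8 + p/8 (q(p) = ¾ + ((12 + p) + 105)/8 = ¾ + (117 + p)/8 = ¾ + (117/8 + p/8) = 123/8 + p/8)
1/(d(G) + q(165)) = 1/((172 - 302)/(3 - 302) + (123/8 + (⅛)*165)) = 1/(-130/(-299) + (123/8 + 165/8)) = 1/(-1/299*(-130) + 36) = 1/(10/23 + 36) = 1/(838/23) = 23/838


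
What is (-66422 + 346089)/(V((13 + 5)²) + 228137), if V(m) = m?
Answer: 279667/228461 ≈ 1.2241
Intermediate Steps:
(-66422 + 346089)/(V((13 + 5)²) + 228137) = (-66422 + 346089)/((13 + 5)² + 228137) = 279667/(18² + 228137) = 279667/(324 + 228137) = 279667/228461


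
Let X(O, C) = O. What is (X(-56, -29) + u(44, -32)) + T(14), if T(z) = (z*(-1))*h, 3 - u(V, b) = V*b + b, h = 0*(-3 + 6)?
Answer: 1387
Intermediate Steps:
h = 0 (h = 0*3 = 0)
u(V, b) = 3 - b - V*b (u(V, b) = 3 - (V*b + b) = 3 - (b + V*b) = 3 + (-b - V*b) = 3 - b - V*b)
T(z) = 0 (T(z) = (z*(-1))*0 = -z*0 = 0)
(X(-56, -29) + u(44, -32)) + T(14) = (-56 + (3 - 1*(-32) - 1*44*(-32))) + 0 = (-56 + (3 + 32 + 1408)) + 0 = (-56 + 1443) + 0 = 1387 + 0 = 1387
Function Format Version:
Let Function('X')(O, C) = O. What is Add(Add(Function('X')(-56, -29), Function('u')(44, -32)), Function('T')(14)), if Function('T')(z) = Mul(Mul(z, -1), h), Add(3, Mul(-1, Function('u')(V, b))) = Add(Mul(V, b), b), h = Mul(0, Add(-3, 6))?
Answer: 1387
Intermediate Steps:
h = 0 (h = Mul(0, 3) = 0)
Function('u')(V, b) = Add(3, Mul(-1, b), Mul(-1, V, b)) (Function('u')(V, b) = Add(3, Mul(-1, Add(Mul(V, b), b))) = Add(3, Mul(-1, Add(b, Mul(V, b)))) = Add(3, Add(Mul(-1, b), Mul(-1, V, b))) = Add(3, Mul(-1, b), Mul(-1, V, b)))
Function('T')(z) = 0 (Function('T')(z) = Mul(Mul(z, -1), 0) = Mul(Mul(-1, z), 0) = 0)
Add(Add(Function('X')(-56, -29), Function('u')(44, -32)), Function('T')(14)) = Add(Add(-56, Add(3, Mul(-1, -32), Mul(-1, 44, -32))), 0) = Add(Add(-56, Add(3, 32, 1408)), 0) = Add(Add(-56, 1443), 0) = Add(1387, 0) = 1387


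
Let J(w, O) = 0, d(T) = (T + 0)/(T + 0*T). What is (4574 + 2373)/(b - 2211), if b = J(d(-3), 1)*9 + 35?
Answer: -6947/2176 ≈ -3.1926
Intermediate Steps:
d(T) = 1 (d(T) = T/(T + 0) = T/T = 1)
b = 35 (b = 0*9 + 35 = 0 + 35 = 35)
(4574 + 2373)/(b - 2211) = (4574 + 2373)/(35 - 2211) = 6947/(-2176) = 6947*(-1/2176) = -6947/2176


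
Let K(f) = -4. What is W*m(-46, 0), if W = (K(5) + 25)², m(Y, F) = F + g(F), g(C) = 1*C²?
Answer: 0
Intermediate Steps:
g(C) = C²
m(Y, F) = F + F²
W = 441 (W = (-4 + 25)² = 21² = 441)
W*m(-46, 0) = 441*(0*(1 + 0)) = 441*(0*1) = 441*0 = 0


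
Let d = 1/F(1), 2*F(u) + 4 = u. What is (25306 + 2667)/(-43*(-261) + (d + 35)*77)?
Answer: 83919/41600 ≈ 2.0173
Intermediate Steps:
F(u) = -2 + u/2
d = -⅔ (d = 1/(-2 + (½)*1) = 1/(-2 + ½) = 1/(-3/2) = -⅔ ≈ -0.66667)
(25306 + 2667)/(-43*(-261) + (d + 35)*77) = (25306 + 2667)/(-43*(-261) + (-⅔ + 35)*77) = 27973/(11223 + (103/3)*77) = 27973/(11223 + 7931/3) = 27973/(41600/3) = 27973*(3/41600) = 83919/41600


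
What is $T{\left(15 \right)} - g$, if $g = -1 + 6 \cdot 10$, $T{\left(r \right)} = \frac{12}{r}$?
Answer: $- \frac{291}{5} \approx -58.2$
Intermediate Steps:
$g = 59$ ($g = -1 + 60 = 59$)
$T{\left(15 \right)} - g = \frac{12}{15} - 59 = 12 \cdot \frac{1}{15} - 59 = \frac{4}{5} - 59 = - \frac{291}{5}$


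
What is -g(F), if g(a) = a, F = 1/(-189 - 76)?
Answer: 1/265 ≈ 0.0037736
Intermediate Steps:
F = -1/265 (F = 1/(-265) = -1/265 ≈ -0.0037736)
-g(F) = -1*(-1/265) = 1/265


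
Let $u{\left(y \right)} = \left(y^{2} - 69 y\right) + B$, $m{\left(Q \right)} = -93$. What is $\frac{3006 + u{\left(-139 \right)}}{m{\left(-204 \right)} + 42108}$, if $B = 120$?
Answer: $\frac{32038}{42015} \approx 0.76254$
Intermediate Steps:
$u{\left(y \right)} = 120 + y^{2} - 69 y$ ($u{\left(y \right)} = \left(y^{2} - 69 y\right) + 120 = 120 + y^{2} - 69 y$)
$\frac{3006 + u{\left(-139 \right)}}{m{\left(-204 \right)} + 42108} = \frac{3006 + \left(120 + \left(-139\right)^{2} - -9591\right)}{-93 + 42108} = \frac{3006 + \left(120 + 19321 + 9591\right)}{42015} = \left(3006 + 29032\right) \frac{1}{42015} = 32038 \cdot \frac{1}{42015} = \frac{32038}{42015}$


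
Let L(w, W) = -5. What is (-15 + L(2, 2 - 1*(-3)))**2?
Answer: 400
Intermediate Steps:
(-15 + L(2, 2 - 1*(-3)))**2 = (-15 - 5)**2 = (-20)**2 = 400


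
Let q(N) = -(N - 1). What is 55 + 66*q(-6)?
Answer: 517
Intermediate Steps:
q(N) = 1 - N (q(N) = -(-1 + N) = 1 - N)
55 + 66*q(-6) = 55 + 66*(1 - 1*(-6)) = 55 + 66*(1 + 6) = 55 + 66*7 = 55 + 462 = 517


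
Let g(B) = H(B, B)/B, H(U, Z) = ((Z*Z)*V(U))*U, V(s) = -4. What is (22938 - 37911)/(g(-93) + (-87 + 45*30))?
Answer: 4991/11111 ≈ 0.44919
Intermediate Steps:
H(U, Z) = -4*U*Z² (H(U, Z) = ((Z*Z)*(-4))*U = (Z²*(-4))*U = (-4*Z²)*U = -4*U*Z²)
g(B) = -4*B² (g(B) = (-4*B*B²)/B = (-4*B³)/B = -4*B²)
(22938 - 37911)/(g(-93) + (-87 + 45*30)) = (22938 - 37911)/(-4*(-93)² + (-87 + 45*30)) = -14973/(-4*8649 + (-87 + 1350)) = -14973/(-34596 + 1263) = -14973/(-33333) = -14973*(-1/33333) = 4991/11111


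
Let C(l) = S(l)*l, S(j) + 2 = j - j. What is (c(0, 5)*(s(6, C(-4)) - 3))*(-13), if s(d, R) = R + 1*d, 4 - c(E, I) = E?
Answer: -572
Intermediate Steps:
c(E, I) = 4 - E
S(j) = -2 (S(j) = -2 + (j - j) = -2 + 0 = -2)
C(l) = -2*l
s(d, R) = R + d
(c(0, 5)*(s(6, C(-4)) - 3))*(-13) = ((4 - 1*0)*((-2*(-4) + 6) - 3))*(-13) = ((4 + 0)*((8 + 6) - 3))*(-13) = (4*(14 - 3))*(-13) = (4*11)*(-13) = 44*(-13) = -572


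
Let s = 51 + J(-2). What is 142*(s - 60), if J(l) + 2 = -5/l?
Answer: -1207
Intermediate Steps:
J(l) = -2 - 5/l
s = 103/2 (s = 51 + (-2 - 5/(-2)) = 51 + (-2 - 5*(-½)) = 51 + (-2 + 5/2) = 51 + ½ = 103/2 ≈ 51.500)
142*(s - 60) = 142*(103/2 - 60) = 142*(-17/2) = -1207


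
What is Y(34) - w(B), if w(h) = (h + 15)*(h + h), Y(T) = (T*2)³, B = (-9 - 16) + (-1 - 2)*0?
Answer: 313932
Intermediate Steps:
B = -25 (B = -25 - 3*0 = -25 + 0 = -25)
Y(T) = 8*T³ (Y(T) = (2*T)³ = 8*T³)
w(h) = 2*h*(15 + h) (w(h) = (15 + h)*(2*h) = 2*h*(15 + h))
Y(34) - w(B) = 8*34³ - 2*(-25)*(15 - 25) = 8*39304 - 2*(-25)*(-10) = 314432 - 1*500 = 314432 - 500 = 313932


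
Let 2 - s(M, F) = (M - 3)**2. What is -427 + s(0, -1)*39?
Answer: -700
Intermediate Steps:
s(M, F) = 2 - (-3 + M)**2 (s(M, F) = 2 - (M - 3)**2 = 2 - (-3 + M)**2)
-427 + s(0, -1)*39 = -427 + (2 - (-3 + 0)**2)*39 = -427 + (2 - 1*(-3)**2)*39 = -427 + (2 - 1*9)*39 = -427 + (2 - 9)*39 = -427 - 7*39 = -427 - 273 = -700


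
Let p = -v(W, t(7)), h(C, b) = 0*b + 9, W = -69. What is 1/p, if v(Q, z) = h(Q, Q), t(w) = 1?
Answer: -⅑ ≈ -0.11111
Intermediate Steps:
h(C, b) = 9 (h(C, b) = 0 + 9 = 9)
v(Q, z) = 9
p = -9 (p = -1*9 = -9)
1/p = 1/(-9) = -⅑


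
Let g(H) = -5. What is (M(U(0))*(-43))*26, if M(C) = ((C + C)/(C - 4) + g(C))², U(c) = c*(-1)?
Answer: -27950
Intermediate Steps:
U(c) = -c
M(C) = (-5 + 2*C/(-4 + C))² (M(C) = ((C + C)/(C - 4) - 5)² = ((2*C)/(-4 + C) - 5)² = (2*C/(-4 + C) - 5)² = (-5 + 2*C/(-4 + C))²)
(M(U(0))*(-43))*26 = (((20 - (-3)*0)²/(-4 - 1*0)²)*(-43))*26 = (((20 - 3*0)²/(-4 + 0)²)*(-43))*26 = (((20 + 0)²/(-4)²)*(-43))*26 = (((1/16)*20²)*(-43))*26 = (((1/16)*400)*(-43))*26 = (25*(-43))*26 = -1075*26 = -27950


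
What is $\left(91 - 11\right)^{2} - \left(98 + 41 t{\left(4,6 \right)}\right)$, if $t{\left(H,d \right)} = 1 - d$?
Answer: $6507$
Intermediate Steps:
$\left(91 - 11\right)^{2} - \left(98 + 41 t{\left(4,6 \right)}\right) = \left(91 - 11\right)^{2} - \left(98 + 41 \left(1 - 6\right)\right) = 80^{2} - \left(98 + 41 \left(1 - 6\right)\right) = 6400 - -107 = 6400 + \left(-98 + 205\right) = 6400 + 107 = 6507$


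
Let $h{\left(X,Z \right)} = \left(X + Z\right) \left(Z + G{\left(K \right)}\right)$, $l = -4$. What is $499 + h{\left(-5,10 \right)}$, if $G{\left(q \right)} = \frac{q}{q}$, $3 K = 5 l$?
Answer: $554$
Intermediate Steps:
$K = - \frac{20}{3}$ ($K = \frac{5 \left(-4\right)}{3} = \frac{1}{3} \left(-20\right) = - \frac{20}{3} \approx -6.6667$)
$G{\left(q \right)} = 1$
$h{\left(X,Z \right)} = \left(1 + Z\right) \left(X + Z\right)$ ($h{\left(X,Z \right)} = \left(X + Z\right) \left(Z + 1\right) = \left(X + Z\right) \left(1 + Z\right) = \left(1 + Z\right) \left(X + Z\right)$)
$499 + h{\left(-5,10 \right)} = 499 + \left(-5 + 10 + 10^{2} - 50\right) = 499 + \left(-5 + 10 + 100 - 50\right) = 499 + 55 = 554$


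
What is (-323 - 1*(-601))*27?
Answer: 7506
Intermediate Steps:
(-323 - 1*(-601))*27 = (-323 + 601)*27 = 278*27 = 7506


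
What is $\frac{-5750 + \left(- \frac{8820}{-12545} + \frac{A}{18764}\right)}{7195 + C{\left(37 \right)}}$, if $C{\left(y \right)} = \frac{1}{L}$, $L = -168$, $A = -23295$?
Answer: $- \frac{11370613147278}{14226753768721} \approx -0.79924$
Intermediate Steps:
$C{\left(y \right)} = - \frac{1}{168}$ ($C{\left(y \right)} = \frac{1}{-168} = - \frac{1}{168}$)
$\frac{-5750 + \left(- \frac{8820}{-12545} + \frac{A}{18764}\right)}{7195 + C{\left(37 \right)}} = \frac{-5750 - \left(- \frac{1764}{2509} + \frac{23295}{18764}\right)}{7195 - \frac{1}{168}} = \frac{-5750 - \frac{25347459}{47078876}}{\frac{1208759}{168}} = \left(-5750 + \left(\frac{1764}{2509} - \frac{23295}{18764}\right)\right) \frac{168}{1208759} = \left(-5750 - \frac{25347459}{47078876}\right) \frac{168}{1208759} = \left(- \frac{270728884459}{47078876}\right) \frac{168}{1208759} = - \frac{11370613147278}{14226753768721}$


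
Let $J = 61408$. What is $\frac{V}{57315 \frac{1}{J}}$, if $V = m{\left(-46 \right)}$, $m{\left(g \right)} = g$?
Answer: $- \frac{2824768}{57315} \approx -49.285$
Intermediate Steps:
$V = -46$
$\frac{V}{57315 \frac{1}{J}} = - \frac{46}{57315 \cdot \frac{1}{61408}} = - \frac{46}{\frac{57315}{61408}} = \left(-46\right) \frac{61408}{57315} = - \frac{2824768}{57315}$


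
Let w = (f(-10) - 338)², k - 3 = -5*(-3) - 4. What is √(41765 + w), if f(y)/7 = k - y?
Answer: √70665 ≈ 265.83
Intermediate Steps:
k = 14 (k = 3 + (-5*(-3) - 4) = 3 + (15 - 4) = 3 + 11 = 14)
f(y) = 98 - 7*y (f(y) = 7*(14 - y) = 98 - 7*y)
w = 28900 (w = ((98 - 7*(-10)) - 338)² = ((98 + 70) - 338)² = (168 - 338)² = (-170)² = 28900)
√(41765 + w) = √(41765 + 28900) = √70665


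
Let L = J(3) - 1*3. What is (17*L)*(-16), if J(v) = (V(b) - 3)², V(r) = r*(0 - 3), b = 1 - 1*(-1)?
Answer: -21216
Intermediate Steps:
b = 2 (b = 1 + 1 = 2)
V(r) = -3*r (V(r) = r*(-3) = -3*r)
J(v) = 81 (J(v) = (-3*2 - 3)² = (-6 - 3)² = (-9)² = 81)
L = 78 (L = 81 - 1*3 = 81 - 3 = 78)
(17*L)*(-16) = (17*78)*(-16) = 1326*(-16) = -21216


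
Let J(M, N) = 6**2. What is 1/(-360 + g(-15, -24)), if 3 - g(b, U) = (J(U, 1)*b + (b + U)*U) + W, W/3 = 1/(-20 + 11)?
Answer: -3/2258 ≈ -0.0013286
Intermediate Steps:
J(M, N) = 36
W = -1/3 (W = 3/(-20 + 11) = 3/(-9) = 3*(-1/9) = -1/3 ≈ -0.33333)
g(b, U) = 10/3 - 36*b - U*(U + b) (g(b, U) = 3 - ((36*b + (b + U)*U) - 1/3) = 3 - ((36*b + (U + b)*U) - 1/3) = 3 - ((36*b + U*(U + b)) - 1/3) = 3 - (-1/3 + 36*b + U*(U + b)) = 3 + (1/3 - 36*b - U*(U + b)) = 10/3 - 36*b - U*(U + b))
1/(-360 + g(-15, -24)) = 1/(-360 + (10/3 - 1*(-24)**2 - 36*(-15) - 1*(-24)*(-15))) = 1/(-360 + (10/3 - 1*576 + 540 - 360)) = 1/(-360 + (10/3 - 576 + 540 - 360)) = 1/(-360 - 1178/3) = 1/(-2258/3) = -3/2258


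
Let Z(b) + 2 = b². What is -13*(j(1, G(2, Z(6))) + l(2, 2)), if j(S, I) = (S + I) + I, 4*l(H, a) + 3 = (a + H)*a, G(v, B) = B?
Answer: -3653/4 ≈ -913.25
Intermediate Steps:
Z(b) = -2 + b²
l(H, a) = -¾ + a*(H + a)/4 (l(H, a) = -¾ + ((a + H)*a)/4 = -¾ + ((H + a)*a)/4 = -¾ + (a*(H + a))/4 = -¾ + a*(H + a)/4)
j(S, I) = S + 2*I (j(S, I) = (I + S) + I = S + 2*I)
-13*(j(1, G(2, Z(6))) + l(2, 2)) = -13*((1 + 2*(-2 + 6²)) + (-¾ + (¼)*2² + (¼)*2*2)) = -13*((1 + 2*(-2 + 36)) + (-¾ + (¼)*4 + 1)) = -13*((1 + 2*34) + (-¾ + 1 + 1)) = -13*((1 + 68) + 5/4) = -13*(69 + 5/4) = -13*281/4 = -3653/4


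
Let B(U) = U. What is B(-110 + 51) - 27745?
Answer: -27804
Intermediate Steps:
B(-110 + 51) - 27745 = (-110 + 51) - 27745 = -59 - 27745 = -27804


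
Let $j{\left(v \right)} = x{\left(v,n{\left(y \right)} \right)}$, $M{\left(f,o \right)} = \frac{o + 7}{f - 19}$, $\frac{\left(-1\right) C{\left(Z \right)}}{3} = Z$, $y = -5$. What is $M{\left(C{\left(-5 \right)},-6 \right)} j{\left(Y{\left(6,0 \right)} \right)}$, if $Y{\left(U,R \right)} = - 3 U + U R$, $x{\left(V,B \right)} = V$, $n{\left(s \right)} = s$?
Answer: $\frac{9}{2} \approx 4.5$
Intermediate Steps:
$C{\left(Z \right)} = - 3 Z$
$M{\left(f,o \right)} = \frac{7 + o}{-19 + f}$
$Y{\left(U,R \right)} = - 3 U + R U$
$j{\left(v \right)} = v$
$M{\left(C{\left(-5 \right)},-6 \right)} j{\left(Y{\left(6,0 \right)} \right)} = \frac{7 - 6}{-19 - -15} \cdot 6 \left(-3 + 0\right) = \frac{1}{-19 + 15} \cdot 1 \cdot 6 \left(-3\right) = \frac{1}{-4} \cdot 1 \left(-18\right) = \left(- \frac{1}{4}\right) 1 \left(-18\right) = \left(- \frac{1}{4}\right) \left(-18\right) = \frac{9}{2}$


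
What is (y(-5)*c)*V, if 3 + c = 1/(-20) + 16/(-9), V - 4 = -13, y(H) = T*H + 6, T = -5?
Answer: 26939/20 ≈ 1346.9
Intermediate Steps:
y(H) = 6 - 5*H (y(H) = -5*H + 6 = 6 - 5*H)
V = -9 (V = 4 - 13 = -9)
c = -869/180 (c = -3 + (1/(-20) + 16/(-9)) = -3 + (1*(-1/20) + 16*(-1/9)) = -3 + (-1/20 - 16/9) = -3 - 329/180 = -869/180 ≈ -4.8278)
(y(-5)*c)*V = ((6 - 5*(-5))*(-869/180))*(-9) = ((6 + 25)*(-869/180))*(-9) = (31*(-869/180))*(-9) = -26939/180*(-9) = 26939/20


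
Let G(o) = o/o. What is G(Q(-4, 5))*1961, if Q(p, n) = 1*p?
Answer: 1961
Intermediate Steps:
Q(p, n) = p
G(o) = 1
G(Q(-4, 5))*1961 = 1*1961 = 1961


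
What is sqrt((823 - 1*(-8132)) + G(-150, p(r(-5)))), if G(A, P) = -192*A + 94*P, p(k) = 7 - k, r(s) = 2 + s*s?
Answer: 5*sqrt(1435) ≈ 189.41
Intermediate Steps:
r(s) = 2 + s**2
sqrt((823 - 1*(-8132)) + G(-150, p(r(-5)))) = sqrt((823 - 1*(-8132)) + (-192*(-150) + 94*(7 - (2 + (-5)**2)))) = sqrt((823 + 8132) + (28800 + 94*(7 - (2 + 25)))) = sqrt(8955 + (28800 + 94*(7 - 1*27))) = sqrt(8955 + (28800 + 94*(7 - 27))) = sqrt(8955 + (28800 + 94*(-20))) = sqrt(8955 + (28800 - 1880)) = sqrt(8955 + 26920) = sqrt(35875) = 5*sqrt(1435)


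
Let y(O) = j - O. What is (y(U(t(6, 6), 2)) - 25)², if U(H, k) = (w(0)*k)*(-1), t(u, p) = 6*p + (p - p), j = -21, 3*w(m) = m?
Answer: 2116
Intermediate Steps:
w(m) = m/3
t(u, p) = 6*p (t(u, p) = 6*p + 0 = 6*p)
U(H, k) = 0 (U(H, k) = (((⅓)*0)*k)*(-1) = (0*k)*(-1) = 0*(-1) = 0)
y(O) = -21 - O
(y(U(t(6, 6), 2)) - 25)² = ((-21 - 1*0) - 25)² = ((-21 + 0) - 25)² = (-21 - 25)² = (-46)² = 2116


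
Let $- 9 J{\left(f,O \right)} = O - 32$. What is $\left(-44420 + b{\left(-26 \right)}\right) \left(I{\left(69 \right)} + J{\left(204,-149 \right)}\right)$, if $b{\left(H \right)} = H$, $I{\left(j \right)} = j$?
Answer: $- \frac{35645692}{9} \approx -3.9606 \cdot 10^{6}$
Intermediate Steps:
$J{\left(f,O \right)} = \frac{32}{9} - \frac{O}{9}$ ($J{\left(f,O \right)} = - \frac{O - 32}{9} = - \frac{-32 + O}{9} = \frac{32}{9} - \frac{O}{9}$)
$\left(-44420 + b{\left(-26 \right)}\right) \left(I{\left(69 \right)} + J{\left(204,-149 \right)}\right) = \left(-44420 - 26\right) \left(69 + \left(\frac{32}{9} - - \frac{149}{9}\right)\right) = - 44446 \left(69 + \left(\frac{32}{9} + \frac{149}{9}\right)\right) = - 44446 \left(69 + \frac{181}{9}\right) = \left(-44446\right) \frac{802}{9} = - \frac{35645692}{9}$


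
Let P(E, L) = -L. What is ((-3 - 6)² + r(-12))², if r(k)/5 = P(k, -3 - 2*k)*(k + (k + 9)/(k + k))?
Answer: 112848129/64 ≈ 1.7633e+6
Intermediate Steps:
r(k) = 5*(3 + 2*k)*(k + (9 + k)/(2*k)) (r(k) = 5*((-(-3 - 2*k))*(k + (k + 9)/(k + k))) = 5*((3 + 2*k)*(k + (9 + k)/((2*k)))) = 5*((3 + 2*k)*(k + (9 + k)*(1/(2*k)))) = 5*((3 + 2*k)*(k + (9 + k)/(2*k))) = 5*(3 + 2*k)*(k + (9 + k)/(2*k)))
((-3 - 6)² + r(-12))² = ((-3 - 6)² + (105/2 + 10*(-12)² + 20*(-12) + (135/2)/(-12)))² = ((-9)² + (105/2 + 10*144 - 240 + (135/2)*(-1/12)))² = (81 + (105/2 + 1440 - 240 - 45/8))² = (81 + 9975/8)² = (10623/8)² = 112848129/64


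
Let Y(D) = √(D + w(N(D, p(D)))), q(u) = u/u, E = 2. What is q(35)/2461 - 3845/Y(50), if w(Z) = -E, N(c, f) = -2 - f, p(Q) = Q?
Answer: 1/2461 - 3845*√3/12 ≈ -554.98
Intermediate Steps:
q(u) = 1
w(Z) = -2 (w(Z) = -1*2 = -2)
Y(D) = √(-2 + D) (Y(D) = √(D - 2) = √(-2 + D))
q(35)/2461 - 3845/Y(50) = 1/2461 - 3845/√(-2 + 50) = 1*(1/2461) - 3845*√3/12 = 1/2461 - 3845*√3/12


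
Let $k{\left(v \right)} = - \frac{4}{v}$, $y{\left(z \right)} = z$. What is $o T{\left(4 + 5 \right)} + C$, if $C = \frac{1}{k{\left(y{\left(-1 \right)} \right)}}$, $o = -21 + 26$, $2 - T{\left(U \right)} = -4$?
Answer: $\frac{121}{4} \approx 30.25$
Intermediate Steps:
$T{\left(U \right)} = 6$ ($T{\left(U \right)} = 2 - -4 = 2 + 4 = 6$)
$o = 5$
$C = \frac{1}{4}$ ($C = \frac{1}{\left(-4\right) \frac{1}{-1}} = \frac{1}{\left(-4\right) \left(-1\right)} = \frac{1}{4} \approx 0.25$)
$o T{\left(4 + 5 \right)} + C = 5 \cdot 6 + \frac{1}{4} = 30 + \frac{1}{4} = \frac{121}{4}$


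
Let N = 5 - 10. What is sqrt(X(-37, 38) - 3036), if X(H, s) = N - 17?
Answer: I*sqrt(3058) ≈ 55.299*I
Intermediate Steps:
N = -5
X(H, s) = -22 (X(H, s) = -5 - 17 = -22)
sqrt(X(-37, 38) - 3036) = sqrt(-22 - 3036) = sqrt(-3058) = I*sqrt(3058)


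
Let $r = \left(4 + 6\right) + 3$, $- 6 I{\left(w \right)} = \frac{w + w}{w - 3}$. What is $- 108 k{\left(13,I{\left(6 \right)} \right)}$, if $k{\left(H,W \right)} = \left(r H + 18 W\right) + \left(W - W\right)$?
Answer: $-16956$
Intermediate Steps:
$I{\left(w \right)} = - \frac{w}{3 \left(-3 + w\right)}$ ($I{\left(w \right)} = - \frac{\left(w + w\right) \frac{1}{w - 3}}{6} = - \frac{2 w \frac{1}{-3 + w}}{6} = - \frac{w}{3 \left(-3 + w\right)}$)
$r = 13$ ($r = 10 + 3 = 13$)
$k{\left(H,W \right)} = 13 H + 18 W$ ($k{\left(H,W \right)} = \left(13 H + 18 W\right) + \left(W - W\right) = \left(13 H + 18 W\right) + 0 = 13 H + 18 W$)
$- 108 k{\left(13,I{\left(6 \right)} \right)} = - 108 \left(13 \cdot 13 + 18 \left(\left(-1\right) 6 \frac{1}{-9 + 3 \cdot 6}\right)\right) = - 108 \left(169 + 18 \left(\left(-1\right) 6 \frac{1}{-9 + 18}\right)\right) = - 108 \left(169 + 18 \left(\left(-1\right) 6 \cdot \frac{1}{9}\right)\right) = - 108 \left(169 + 18 \left(- \frac{2}{3}\right)\right) = - 108 \left(169 - 12\right) = \left(-108\right) 157 = -16956$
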